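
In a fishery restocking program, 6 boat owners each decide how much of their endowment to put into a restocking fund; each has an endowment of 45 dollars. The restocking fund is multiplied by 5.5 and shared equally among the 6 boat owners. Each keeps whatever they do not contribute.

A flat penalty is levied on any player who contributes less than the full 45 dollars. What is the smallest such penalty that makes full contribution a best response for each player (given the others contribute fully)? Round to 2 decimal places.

Given the others contribute fully, the best deviation is to contribute 0 (any partial contribution still incurs the fine and gives up units whose private return 0.9167 is below 1).
Deviating from 45 to 0 saves 45 dollars but forfeits the deviator's share of the drop in the restocking fund: 5.5/6 × 45 = 41.25.
So the deviation gain is 45 − 41.25 = 3.75, and the fine must be at least 3.75 dollars to wipe it out.

3.75 dollars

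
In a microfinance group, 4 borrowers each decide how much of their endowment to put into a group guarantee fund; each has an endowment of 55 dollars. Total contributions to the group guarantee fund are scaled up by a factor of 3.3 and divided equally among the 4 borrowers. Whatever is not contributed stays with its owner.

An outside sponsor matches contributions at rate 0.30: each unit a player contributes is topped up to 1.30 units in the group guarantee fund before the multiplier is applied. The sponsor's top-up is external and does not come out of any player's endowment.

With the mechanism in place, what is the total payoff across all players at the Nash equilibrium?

The effective private return per unit is now 3.3 × 1.30 / 4 = 1.0725 > 1, so every player's dominant strategy flips to full contribution.
So the Nash equilibrium is full contribution by all 4; the group earns 3.3 × 1.30 × 220 = 943.80.

943.80 dollars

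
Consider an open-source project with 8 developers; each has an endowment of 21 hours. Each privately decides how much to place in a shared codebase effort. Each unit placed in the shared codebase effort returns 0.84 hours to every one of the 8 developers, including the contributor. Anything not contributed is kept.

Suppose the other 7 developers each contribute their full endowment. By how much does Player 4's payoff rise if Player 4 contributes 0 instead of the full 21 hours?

3.36 hours

Switching from a contribution of 21 to 0 lets Player 4 keep an extra 21 hours, but lowers the shared codebase effort by 21, which costs Player 4 their own share of that drop: 0.84 × 21 = 17.64.
Net gain = 21 − 17.64 = 3.36. The private return per contributed unit (0.84) is below 1, so free-riding is indeed the best response regardless of what the others do.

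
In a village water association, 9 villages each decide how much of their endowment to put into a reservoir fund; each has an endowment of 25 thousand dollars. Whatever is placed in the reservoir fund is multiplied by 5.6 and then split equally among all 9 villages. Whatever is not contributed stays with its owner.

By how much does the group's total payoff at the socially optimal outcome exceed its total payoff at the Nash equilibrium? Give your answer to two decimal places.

1035.00 thousand dollars

Each contributed unit returns 5.6/9 = 0.6222 to its contributor — below 1 — so contributing 0 is dominant for every player. At the Nash equilibrium everyone keeps their 25, and the group total is 9 × 25 = 225.
Each contributed unit returns 5.600 to the group as a whole (0.6222 to each of 9 players), which exceeds 1, so the social optimum is full contribution: group total = 5.600 × 225 = 1260.00.
Efficiency loss = 1260.00 − 225 = 1035.00.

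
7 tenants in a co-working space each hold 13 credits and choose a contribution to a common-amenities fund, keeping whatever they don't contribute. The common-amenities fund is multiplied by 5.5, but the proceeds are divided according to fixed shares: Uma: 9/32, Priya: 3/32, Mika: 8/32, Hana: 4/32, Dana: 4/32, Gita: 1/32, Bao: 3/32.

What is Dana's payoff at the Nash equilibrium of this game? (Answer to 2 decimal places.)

For player j, contributing a unit is worthwhile iff 5.5 × (j's share) ≥ 1, i.e. iff j's share is at least 0.1818.
The shares above 0.1818 belong to Uma and Mika, contributing 13 each; the remaining 5 contribute 0. Total contributed: 26.
Dana keeps 13 and receives 5.5 × 26 × 4/32 = 17.88 from the common-amenities fund, for a payoff of 30.88.

30.88 credits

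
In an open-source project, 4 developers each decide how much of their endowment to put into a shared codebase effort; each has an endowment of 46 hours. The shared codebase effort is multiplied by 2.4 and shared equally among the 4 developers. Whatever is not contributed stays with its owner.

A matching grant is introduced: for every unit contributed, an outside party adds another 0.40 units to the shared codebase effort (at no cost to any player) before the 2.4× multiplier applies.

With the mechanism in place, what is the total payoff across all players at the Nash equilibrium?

Even with the mechanism, each unit contributed returns only 2.4 × 1.40 / 4 = 0.8400 per unit of net cost, so contributing nothing is still dominant.
Everyone keeps their endowment and the group total is 4 × 46 = 184.

184.00 hours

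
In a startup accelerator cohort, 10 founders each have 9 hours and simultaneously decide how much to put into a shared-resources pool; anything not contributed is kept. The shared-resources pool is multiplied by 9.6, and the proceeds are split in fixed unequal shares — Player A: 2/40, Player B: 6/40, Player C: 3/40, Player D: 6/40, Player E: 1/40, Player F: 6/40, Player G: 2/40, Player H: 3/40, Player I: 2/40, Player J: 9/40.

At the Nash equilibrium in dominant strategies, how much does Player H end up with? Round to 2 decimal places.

34.92 hours

A player with share s gets back 9.6·s per unit contributed, so full contribution is dominant for anyone with s > 1/9.6 = 0.1042 and zero contribution is dominant for anyone below.
The shares above 0.1042 belong to Player B, Player D, Player F and Player J, contributing 9 each; the remaining 6 contribute 0. Total contributed: 36.
Player H keeps 9 and receives 9.6 × 36 × 3/40 = 25.92 from the shared-resources pool, for a payoff of 34.92.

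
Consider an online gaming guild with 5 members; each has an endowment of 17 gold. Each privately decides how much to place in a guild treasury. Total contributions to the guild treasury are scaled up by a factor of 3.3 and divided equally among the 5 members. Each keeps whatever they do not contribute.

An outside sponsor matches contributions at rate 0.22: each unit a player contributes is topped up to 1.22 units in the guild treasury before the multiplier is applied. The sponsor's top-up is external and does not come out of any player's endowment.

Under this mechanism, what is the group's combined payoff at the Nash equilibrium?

85.00 gold

With the mechanism, a contributed unit returns 3.3 × 1.22 / 5 = 0.8052 per unit of net cost — still below 1 — so contributing 0 remains dominant for every player.
Everyone keeps their endowment and the group total is 5 × 17 = 85.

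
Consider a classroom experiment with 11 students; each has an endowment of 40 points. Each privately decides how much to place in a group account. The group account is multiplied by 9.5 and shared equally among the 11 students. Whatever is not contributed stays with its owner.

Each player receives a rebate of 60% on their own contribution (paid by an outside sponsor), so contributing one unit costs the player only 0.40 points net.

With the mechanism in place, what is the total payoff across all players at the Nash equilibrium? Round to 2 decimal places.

4444.00 points

The effective private return per unit is now (9.5/11) / 0.40 = 2.1591 > 1, so every player's dominant strategy flips to full contribution.
So the Nash equilibrium is full contribution by all 11; the group earns 11 × (40 × 0.60 + 9.5 × 40) = 4444.00.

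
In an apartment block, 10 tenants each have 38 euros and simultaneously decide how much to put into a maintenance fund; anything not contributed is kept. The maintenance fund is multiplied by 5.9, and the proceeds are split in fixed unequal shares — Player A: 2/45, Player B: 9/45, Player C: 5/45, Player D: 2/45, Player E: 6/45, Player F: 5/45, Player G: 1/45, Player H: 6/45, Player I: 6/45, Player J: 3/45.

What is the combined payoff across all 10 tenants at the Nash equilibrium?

Each unit j contributes comes back to j as 5.9 × (j's share), so j prefers to contribute only if that share exceeds 1/5.9 = 0.1695; otherwise keeping the unit dominates.
Only Player B (9/45) clears that bar, contributing 38; the remaining 9 contribute 0. Total contributed: 38.
The maintenance fund pays out 5.9 × 38 = 224.20 in total (split across the unequal shares, but the aggregate is all that matters for the group sum).
The 9 free-riders keep 38 each, adding 342. Group total = 342 + 224.20 = 566.20.

566.20 euros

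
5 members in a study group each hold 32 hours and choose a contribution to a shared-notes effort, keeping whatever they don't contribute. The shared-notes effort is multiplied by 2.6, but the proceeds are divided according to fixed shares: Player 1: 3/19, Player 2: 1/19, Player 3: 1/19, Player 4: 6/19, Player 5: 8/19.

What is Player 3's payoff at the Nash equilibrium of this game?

Player j's private return per contributed unit is 2.6 × (j's share). Contributing is weakly dominant for j when that share is at least 1/2.6 = 0.3846, and contributing 0 is dominant otherwise.
Only Player 5 (8/19) clears that bar, contributing 32; the remaining 4 contribute 0. Total contributed: 32.
Player 3 keeps 32 and receives 2.6 × 32 × 1/19 = 4.38 from the shared-notes effort, for a payoff of 36.38.

36.38 hours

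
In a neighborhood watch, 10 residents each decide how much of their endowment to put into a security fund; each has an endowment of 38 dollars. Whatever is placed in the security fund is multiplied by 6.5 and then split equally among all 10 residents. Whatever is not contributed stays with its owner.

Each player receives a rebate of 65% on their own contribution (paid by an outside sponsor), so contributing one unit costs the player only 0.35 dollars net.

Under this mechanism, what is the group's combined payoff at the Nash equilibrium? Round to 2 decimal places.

2717.00 dollars

The effective private return per unit is now (6.5/10) / 0.35 = 1.8571 > 1, so every player's dominant strategy flips to full contribution.
So the Nash equilibrium is full contribution by all 10; the group earns 10 × (38 × 0.65 + 6.5 × 38) = 2717.00.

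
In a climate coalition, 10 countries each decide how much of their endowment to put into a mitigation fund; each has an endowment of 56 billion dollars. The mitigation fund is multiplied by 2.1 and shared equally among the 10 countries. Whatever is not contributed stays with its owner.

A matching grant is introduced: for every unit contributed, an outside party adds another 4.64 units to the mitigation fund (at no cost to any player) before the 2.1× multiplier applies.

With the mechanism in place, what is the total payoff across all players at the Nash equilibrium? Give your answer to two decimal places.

6632.64 billion dollars

With the mechanism, a contributed unit returns 2.1 × 5.64 / 10 = 1.1844 per unit of net cost to the contributor — now above 1 — so contributing fully is weakly dominant for every player.
So the Nash equilibrium is full contribution by all 10; the group earns 2.1 × 5.64 × 560 = 6632.64.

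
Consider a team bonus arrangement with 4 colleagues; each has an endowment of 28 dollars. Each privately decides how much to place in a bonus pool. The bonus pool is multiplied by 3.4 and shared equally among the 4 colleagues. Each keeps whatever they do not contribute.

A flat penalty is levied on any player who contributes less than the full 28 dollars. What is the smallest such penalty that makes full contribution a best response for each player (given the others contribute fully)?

Given the others contribute fully, the best deviation is to contribute 0 (any partial contribution still incurs the fine and gives up units whose private return 0.8500 is below 1).
Deviating from 28 to 0 saves 28 dollars but forfeits the deviator's share of the drop in the bonus pool: 3.4/4 × 28 = 23.80.
So the deviation gain is 28 − 23.80 = 4.20, and the fine must be at least 4.20 dollars to wipe it out.

4.20 dollars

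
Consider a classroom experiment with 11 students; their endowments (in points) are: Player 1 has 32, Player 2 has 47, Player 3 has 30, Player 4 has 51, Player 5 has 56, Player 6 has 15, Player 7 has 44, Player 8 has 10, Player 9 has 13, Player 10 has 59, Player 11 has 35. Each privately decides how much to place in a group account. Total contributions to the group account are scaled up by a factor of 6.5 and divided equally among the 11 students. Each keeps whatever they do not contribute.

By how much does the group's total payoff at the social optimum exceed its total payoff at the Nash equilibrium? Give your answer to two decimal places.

2156.00 points

The private return per contributed unit is 6.5/11 = 0.5909 < 1 for every player regardless of endowment, so the Nash equilibrium is zero contribution and the group total is Σ E_j = 32 + 47 + 30 + 51 + 56 + 15 + 44 + 10 + 13 + 59 + 35 = 392.
Each contributed unit returns 6.500 to the group, so the social optimum is full contribution by everyone: group total = 6.500 × 392 = 2548.00.
Efficiency loss = (6.500 − 1) × 392 = 2156.00.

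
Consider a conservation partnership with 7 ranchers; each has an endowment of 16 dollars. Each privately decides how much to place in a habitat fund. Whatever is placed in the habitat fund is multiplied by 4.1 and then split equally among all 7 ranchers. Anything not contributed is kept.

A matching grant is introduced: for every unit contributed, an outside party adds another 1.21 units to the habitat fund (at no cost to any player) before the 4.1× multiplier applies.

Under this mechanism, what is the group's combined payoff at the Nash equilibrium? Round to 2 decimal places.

With the mechanism, a contributed unit returns 4.1 × 2.21 / 7 = 1.2944 per unit of net cost to the contributor — now above 1 — so contributing fully is weakly dominant for every player.
At the Nash equilibrium everyone contributes 16. Group total payoff = 4.1 × 2.21 × 112 = 1014.83.

1014.83 dollars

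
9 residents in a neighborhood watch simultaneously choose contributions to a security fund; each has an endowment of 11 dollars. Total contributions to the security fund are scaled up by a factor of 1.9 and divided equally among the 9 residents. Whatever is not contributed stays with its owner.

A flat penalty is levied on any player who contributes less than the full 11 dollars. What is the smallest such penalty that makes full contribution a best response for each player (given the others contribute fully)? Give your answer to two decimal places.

8.68 dollars

Given the others contribute fully, the best deviation is to contribute 0 (any partial contribution still incurs the fine and gives up units whose private return 0.2111 is below 1).
Deviating from 11 to 0 saves 11 dollars but forfeits the deviator's share of the drop in the security fund: 1.9/9 × 11 = 2.32.
So the deviation gain is 11 − 2.32 = 8.68, and the fine must be at least 8.68 dollars to wipe it out.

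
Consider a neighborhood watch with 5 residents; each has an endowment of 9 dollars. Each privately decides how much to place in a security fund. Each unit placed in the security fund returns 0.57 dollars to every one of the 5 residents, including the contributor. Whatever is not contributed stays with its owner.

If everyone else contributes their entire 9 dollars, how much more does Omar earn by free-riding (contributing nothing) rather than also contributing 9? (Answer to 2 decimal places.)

3.87 dollars

Switching from a contribution of 9 to 0 lets Omar keep an extra 9 dollars, but lowers the security fund by 9, which costs Omar their own share of that drop: 0.57 × 9 = 5.13.
Net gain = 9 − 5.13 = 3.87. The private return per contributed unit (0.57) is below 1, so free-riding is indeed the best response regardless of what the others do.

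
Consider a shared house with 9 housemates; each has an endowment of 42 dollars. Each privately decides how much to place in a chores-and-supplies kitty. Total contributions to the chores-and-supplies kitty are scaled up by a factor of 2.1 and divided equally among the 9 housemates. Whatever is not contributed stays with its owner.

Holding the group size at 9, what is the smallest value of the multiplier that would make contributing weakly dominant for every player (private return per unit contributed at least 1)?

9

A contributed unit returns (multiplier)/9 to its contributor.
This reaches 1 exactly when the multiplier is 9.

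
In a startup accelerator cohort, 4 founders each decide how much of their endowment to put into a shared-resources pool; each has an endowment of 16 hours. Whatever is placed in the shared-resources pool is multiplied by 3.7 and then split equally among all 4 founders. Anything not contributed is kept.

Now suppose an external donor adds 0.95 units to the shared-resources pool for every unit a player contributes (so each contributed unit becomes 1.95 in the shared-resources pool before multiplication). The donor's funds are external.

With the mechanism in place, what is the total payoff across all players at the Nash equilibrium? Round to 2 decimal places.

461.76 hours

Under the mechanism each unit contributed yields 3.7 × 1.95 / 4 = 1.8038 back to its contributor per unit of net cost, which exceeds 1, making full contribution the dominant choice for everyone.
At the Nash equilibrium everyone contributes 16. Group total payoff = 3.7 × 1.95 × 64 = 461.76.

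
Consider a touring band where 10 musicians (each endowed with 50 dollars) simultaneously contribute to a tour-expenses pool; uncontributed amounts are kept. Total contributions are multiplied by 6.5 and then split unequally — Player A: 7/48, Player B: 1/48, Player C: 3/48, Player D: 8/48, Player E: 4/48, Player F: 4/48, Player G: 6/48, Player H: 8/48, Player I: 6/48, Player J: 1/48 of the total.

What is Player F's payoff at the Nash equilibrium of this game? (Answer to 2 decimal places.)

104.17 dollars

Each unit j contributes comes back to j as 6.5 × (j's share), so j prefers to contribute only if that share exceeds 1/6.5 = 0.1538; otherwise keeping the unit dominates.
Player D and Player H are above the threshold, contributing 50 each; the remaining 8 contribute 0. Total contributed: 100.
Player F keeps 50 and receives 6.5 × 100 × 4/48 = 54.17 from the tour-expenses pool, for a payoff of 104.17.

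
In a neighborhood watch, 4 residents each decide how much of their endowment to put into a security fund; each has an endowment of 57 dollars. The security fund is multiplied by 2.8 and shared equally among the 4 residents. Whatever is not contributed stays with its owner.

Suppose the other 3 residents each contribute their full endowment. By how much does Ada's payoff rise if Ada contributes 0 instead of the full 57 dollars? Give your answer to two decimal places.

17.10 dollars

Switching from a contribution of 57 to 0 lets Ada keep an extra 57 dollars, but lowers the security fund by 57, which costs Ada their own share of that drop: 2.8/4 × 57 = 39.90.
Net gain = 57 − 39.90 = 17.10. The private return per contributed unit (0.7000) is below 1, so free-riding is indeed the best response regardless of what the others do.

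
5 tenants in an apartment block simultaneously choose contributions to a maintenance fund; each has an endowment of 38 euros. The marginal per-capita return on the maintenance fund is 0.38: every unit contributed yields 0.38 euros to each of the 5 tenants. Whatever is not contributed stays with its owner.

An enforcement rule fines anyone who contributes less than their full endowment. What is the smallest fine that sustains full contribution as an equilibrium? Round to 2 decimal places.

23.56 euros

Given the others contribute fully, the best deviation is to contribute 0 (any partial contribution still incurs the fine and gives up units whose private return 0.38 is below 1).
Deviating from 38 to 0 saves 38 euros but forfeits the deviator's share of the drop in the maintenance fund: 0.38 × 38 = 14.44.
So the deviation gain is 38 − 14.44 = 23.56, and the fine must be at least 23.56 euros to wipe it out.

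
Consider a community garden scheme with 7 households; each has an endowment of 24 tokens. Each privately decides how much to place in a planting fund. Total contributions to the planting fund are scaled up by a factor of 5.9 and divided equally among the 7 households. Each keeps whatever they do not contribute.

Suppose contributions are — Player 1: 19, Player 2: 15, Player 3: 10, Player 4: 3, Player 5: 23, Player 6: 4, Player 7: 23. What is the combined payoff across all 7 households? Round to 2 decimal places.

643.30 tokens

Total contributed: 19 + 15 + 10 + 3 + 23 + 4 + 23 = 97; total kept: 7 × 24 − 97 = 71.
The planting fund pays out 5.9 × 97 = 572.30 in aggregate.
Group total = 71 + 572.30 = 643.30.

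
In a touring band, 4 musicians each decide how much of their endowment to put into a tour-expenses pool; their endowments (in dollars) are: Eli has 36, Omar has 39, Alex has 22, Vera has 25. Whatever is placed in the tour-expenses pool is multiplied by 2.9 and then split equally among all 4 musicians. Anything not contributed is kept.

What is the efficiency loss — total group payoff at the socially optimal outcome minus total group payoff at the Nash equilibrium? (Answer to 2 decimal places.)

The private return per contributed unit is 2.9/4 = 0.7250 < 1 for every player regardless of endowment, so the Nash equilibrium is zero contribution and the group total is Σ E_j = 36 + 39 + 22 + 25 = 122.
Each contributed unit returns 2.900 to the group, so the social optimum is full contribution by everyone: group total = 2.900 × 122 = 353.80.
Efficiency loss = (2.900 − 1) × 122 = 231.80.

231.80 dollars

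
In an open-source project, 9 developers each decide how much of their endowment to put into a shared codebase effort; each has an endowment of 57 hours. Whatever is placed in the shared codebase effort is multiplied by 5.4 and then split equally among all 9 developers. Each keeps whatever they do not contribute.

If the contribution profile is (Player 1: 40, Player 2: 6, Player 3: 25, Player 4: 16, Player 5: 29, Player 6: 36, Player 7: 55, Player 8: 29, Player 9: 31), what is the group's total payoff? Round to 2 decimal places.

1687.80 hours

Total contributed: 40 + 6 + 25 + 16 + 29 + 36 + 55 + 29 + 31 = 267; total kept: 9 × 57 − 267 = 246.
The shared codebase effort pays out 5.4 × 267 = 1441.80 in aggregate.
Group total = 246 + 1441.80 = 1687.80.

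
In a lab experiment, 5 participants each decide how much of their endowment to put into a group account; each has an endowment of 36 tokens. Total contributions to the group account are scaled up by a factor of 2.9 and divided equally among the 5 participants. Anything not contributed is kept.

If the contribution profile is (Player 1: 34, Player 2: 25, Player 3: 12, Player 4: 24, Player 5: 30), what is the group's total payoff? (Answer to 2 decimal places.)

Total contributed: 34 + 25 + 12 + 24 + 30 = 125; total kept: 5 × 36 − 125 = 55.
The group account pays out 2.9 × 125 = 362.50 in aggregate.
Group total = 55 + 362.50 = 417.50.

417.50 tokens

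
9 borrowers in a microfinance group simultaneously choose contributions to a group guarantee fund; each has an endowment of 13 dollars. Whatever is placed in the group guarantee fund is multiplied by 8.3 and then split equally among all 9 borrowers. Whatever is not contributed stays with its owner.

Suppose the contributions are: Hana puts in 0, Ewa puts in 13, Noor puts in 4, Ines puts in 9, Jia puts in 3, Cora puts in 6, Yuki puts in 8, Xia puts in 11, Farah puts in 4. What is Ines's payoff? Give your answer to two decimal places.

57.49 dollars

Total contributed: 0 + 13 + 4 + 9 + 3 + 6 + 8 + 11 + 4 = 58.
Each receives 8.3 × 58 / 9 = 53.49 from the group guarantee fund.
Ines keeps 13 − 9 = 4, so Ines's payoff is 4 + 53.49 = 57.49.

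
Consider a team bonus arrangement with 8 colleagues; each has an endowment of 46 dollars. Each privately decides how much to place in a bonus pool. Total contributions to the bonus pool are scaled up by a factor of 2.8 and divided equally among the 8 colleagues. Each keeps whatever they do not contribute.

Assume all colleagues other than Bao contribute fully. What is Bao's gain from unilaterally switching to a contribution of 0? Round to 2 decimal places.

29.90 dollars

Switching from a contribution of 46 to 0 lets Bao keep an extra 46 dollars, but lowers the bonus pool by 46, which costs Bao their own share of that drop: 2.8/8 × 46 = 16.10.
Net gain = 46 − 16.10 = 29.90. The private return per contributed unit (0.3500) is below 1, so free-riding is indeed the best response regardless of what the others do.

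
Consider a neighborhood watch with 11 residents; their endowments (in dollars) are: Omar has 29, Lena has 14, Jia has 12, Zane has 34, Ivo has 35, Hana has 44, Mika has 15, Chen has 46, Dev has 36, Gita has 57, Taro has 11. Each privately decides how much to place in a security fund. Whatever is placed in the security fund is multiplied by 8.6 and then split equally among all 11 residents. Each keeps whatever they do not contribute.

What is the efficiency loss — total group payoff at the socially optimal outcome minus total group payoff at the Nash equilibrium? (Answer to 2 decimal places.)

2530.80 dollars

The private return per contributed unit is 8.6/11 = 0.7818 < 1 for every player regardless of endowment, so the Nash equilibrium is zero contribution and the group total is Σ E_j = 29 + 14 + 12 + 34 + 35 + 44 + 15 + 46 + 36 + 57 + 11 = 333.
Each contributed unit returns 8.600 to the group, so the social optimum is full contribution by everyone: group total = 8.600 × 333 = 2863.80.
Efficiency loss = (8.600 − 1) × 333 = 2530.80.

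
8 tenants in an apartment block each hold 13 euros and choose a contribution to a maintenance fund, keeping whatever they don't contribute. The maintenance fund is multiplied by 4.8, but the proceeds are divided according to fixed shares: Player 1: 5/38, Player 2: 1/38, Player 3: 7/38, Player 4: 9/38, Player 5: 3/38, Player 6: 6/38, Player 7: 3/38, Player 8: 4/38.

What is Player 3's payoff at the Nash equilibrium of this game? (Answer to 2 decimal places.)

For player j, contributing a unit is worthwhile iff 4.8 × (j's share) ≥ 1, i.e. iff j's share is at least 0.2083.
The only share above 0.2083 is Player 4's 9/38, contributing 13; the remaining 7 contribute 0. Total contributed: 13.
Player 3 keeps 13 and receives 4.8 × 13 × 7/38 = 11.49 from the maintenance fund, for a payoff of 24.49.

24.49 euros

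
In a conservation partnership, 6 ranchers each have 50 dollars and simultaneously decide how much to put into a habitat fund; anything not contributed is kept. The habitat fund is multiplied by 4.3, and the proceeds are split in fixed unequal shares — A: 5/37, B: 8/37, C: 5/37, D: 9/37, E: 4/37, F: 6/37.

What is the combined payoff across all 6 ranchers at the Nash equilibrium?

Player j's private return per contributed unit is 4.3 × (j's share). Contributing is weakly dominant for j when that share is at least 1/4.3 = 0.2326, and contributing 0 is dominant otherwise.
Only D (9/37) clears that bar, contributing 50; the remaining 5 contribute 0. Total contributed: 50.
The habitat fund pays out 4.3 × 50 = 215.00 in total (split across the unequal shares, but the aggregate is all that matters for the group sum).
The 5 free-riders keep 50 each, adding 250. Group total = 250 + 215.00 = 465.00.

465.00 dollars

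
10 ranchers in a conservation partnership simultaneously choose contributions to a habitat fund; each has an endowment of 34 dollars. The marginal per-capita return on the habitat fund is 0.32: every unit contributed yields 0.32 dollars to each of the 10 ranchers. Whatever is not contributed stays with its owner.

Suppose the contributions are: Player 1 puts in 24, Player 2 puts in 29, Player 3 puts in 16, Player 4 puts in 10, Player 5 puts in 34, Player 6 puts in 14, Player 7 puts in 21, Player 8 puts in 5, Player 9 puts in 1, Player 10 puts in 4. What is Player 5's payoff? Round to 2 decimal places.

50.56 dollars

Total contributed: 24 + 29 + 16 + 10 + 34 + 14 + 21 + 5 + 1 + 4 = 158.
Each receives 0.32 × 158 = 50.56 from the habitat fund.
Player 5 keeps 34 − 34 = 0, so Player 5's payoff is 0 + 50.56 = 50.56.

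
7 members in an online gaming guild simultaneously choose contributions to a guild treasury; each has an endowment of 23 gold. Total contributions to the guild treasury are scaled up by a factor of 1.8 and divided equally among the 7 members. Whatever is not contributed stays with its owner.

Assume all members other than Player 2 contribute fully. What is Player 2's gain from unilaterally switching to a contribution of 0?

Switching from a contribution of 23 to 0 lets Player 2 keep an extra 23 gold, but lowers the guild treasury by 23, which costs Player 2 their own share of that drop: 1.8/7 × 23 = 5.91.
Net gain = 23 − 5.91 = 17.09. The private return per contributed unit (0.2571) is below 1, so free-riding is indeed the best response regardless of what the others do.

17.09 gold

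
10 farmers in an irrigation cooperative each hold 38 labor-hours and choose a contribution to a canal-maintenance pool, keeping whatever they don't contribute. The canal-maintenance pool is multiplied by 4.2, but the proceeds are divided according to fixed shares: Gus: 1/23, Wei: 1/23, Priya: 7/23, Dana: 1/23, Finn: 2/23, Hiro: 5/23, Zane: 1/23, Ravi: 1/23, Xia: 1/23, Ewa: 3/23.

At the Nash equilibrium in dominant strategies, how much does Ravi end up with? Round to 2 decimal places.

For player j, contributing a unit is worthwhile iff 4.2 × (j's share) ≥ 1, i.e. iff j's share is at least 0.2381.
Only Priya (7/23) clears that bar, contributing 38; the remaining 9 contribute 0. Total contributed: 38.
Ravi keeps 38 and receives 4.2 × 38 × 1/23 = 6.94 from the canal-maintenance pool, for a payoff of 44.94.

44.94 labor-hours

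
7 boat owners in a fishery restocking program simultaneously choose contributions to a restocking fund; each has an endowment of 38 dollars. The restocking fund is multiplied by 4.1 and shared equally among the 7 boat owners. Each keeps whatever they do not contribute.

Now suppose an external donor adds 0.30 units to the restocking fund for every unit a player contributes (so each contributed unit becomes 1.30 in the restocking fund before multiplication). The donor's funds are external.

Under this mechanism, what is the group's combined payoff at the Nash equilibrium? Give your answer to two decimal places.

266.00 dollars

Even with the mechanism, each unit contributed returns only 4.1 × 1.30 / 7 = 0.7614 per unit of net cost, so contributing nothing is still dominant.
At the Nash equilibrium no one contributes; group total payoff = 7 × 38 = 266.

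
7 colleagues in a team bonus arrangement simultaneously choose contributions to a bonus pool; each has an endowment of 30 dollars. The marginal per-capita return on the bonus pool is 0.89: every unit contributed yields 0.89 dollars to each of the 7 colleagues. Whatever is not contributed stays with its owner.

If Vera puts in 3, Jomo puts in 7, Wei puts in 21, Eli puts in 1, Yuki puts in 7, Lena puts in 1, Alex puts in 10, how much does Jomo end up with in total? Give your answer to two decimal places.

Total contributed: 3 + 7 + 21 + 1 + 7 + 1 + 10 = 50.
Each receives 0.89 × 50 = 44.50 from the bonus pool.
Jomo keeps 30 − 7 = 23, so Jomo's payoff is 23 + 44.50 = 67.50.

67.50 dollars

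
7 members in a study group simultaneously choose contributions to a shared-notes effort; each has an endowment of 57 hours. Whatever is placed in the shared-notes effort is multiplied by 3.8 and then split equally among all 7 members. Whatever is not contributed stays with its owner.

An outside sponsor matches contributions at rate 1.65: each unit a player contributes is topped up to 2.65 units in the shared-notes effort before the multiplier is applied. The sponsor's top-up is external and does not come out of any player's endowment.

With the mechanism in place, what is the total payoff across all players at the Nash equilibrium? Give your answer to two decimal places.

With the mechanism, a contributed unit returns 3.8 × 2.65 / 7 = 1.4386 per unit of net cost to the contributor — now above 1 — so contributing fully is weakly dominant for every player.
At the Nash equilibrium everyone contributes 57. Group total payoff = 3.8 × 2.65 × 399 = 4017.93.

4017.93 hours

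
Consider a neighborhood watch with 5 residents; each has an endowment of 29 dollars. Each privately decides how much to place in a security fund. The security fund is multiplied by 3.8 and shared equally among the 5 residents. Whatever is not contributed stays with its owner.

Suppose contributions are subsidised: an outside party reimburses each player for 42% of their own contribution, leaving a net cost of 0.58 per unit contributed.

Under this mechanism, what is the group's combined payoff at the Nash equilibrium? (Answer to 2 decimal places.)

With the mechanism, a contributed unit returns (3.8/5) / 0.58 = 1.3103 per unit of net cost to the contributor — now above 1 — so contributing fully is weakly dominant for every player.
So the Nash equilibrium is full contribution by all 5; the group earns 5 × (29 × 0.42 + 3.8 × 29) = 611.90.

611.90 dollars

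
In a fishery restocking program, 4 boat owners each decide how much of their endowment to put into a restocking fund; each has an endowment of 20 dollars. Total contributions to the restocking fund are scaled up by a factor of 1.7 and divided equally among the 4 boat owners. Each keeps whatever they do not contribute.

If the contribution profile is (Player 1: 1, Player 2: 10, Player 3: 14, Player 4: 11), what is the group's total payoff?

105.20 dollars

Total contributed: 1 + 10 + 14 + 11 = 36; total kept: 4 × 20 − 36 = 44.
The restocking fund pays out 1.7 × 36 = 61.20 in aggregate.
Group total = 44 + 61.20 = 105.20.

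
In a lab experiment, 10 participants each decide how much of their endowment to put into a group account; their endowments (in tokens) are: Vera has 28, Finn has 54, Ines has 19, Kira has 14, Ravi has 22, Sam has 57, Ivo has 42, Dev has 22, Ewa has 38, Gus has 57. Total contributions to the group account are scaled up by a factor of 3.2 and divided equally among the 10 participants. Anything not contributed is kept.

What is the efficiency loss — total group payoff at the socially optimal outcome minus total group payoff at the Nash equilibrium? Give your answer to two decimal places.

776.60 tokens

The private return per contributed unit is 3.2/10 = 0.3200 < 1 for every player regardless of endowment, so the Nash equilibrium is zero contribution and the group total is Σ E_j = 28 + 54 + 19 + 14 + 22 + 57 + 42 + 22 + 38 + 57 = 353.
Each contributed unit returns 3.200 to the group, so the social optimum is full contribution by everyone: group total = 3.200 × 353 = 1129.60.
Efficiency loss = (3.200 − 1) × 353 = 776.60.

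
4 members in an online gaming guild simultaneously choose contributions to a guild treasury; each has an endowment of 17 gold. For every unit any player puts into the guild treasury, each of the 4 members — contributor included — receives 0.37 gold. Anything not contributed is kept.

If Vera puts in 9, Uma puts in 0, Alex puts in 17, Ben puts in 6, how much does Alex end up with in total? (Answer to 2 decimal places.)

11.84 gold

Total contributed: 9 + 0 + 17 + 6 = 32.
Each receives 0.37 × 32 = 11.84 from the guild treasury.
Alex keeps 17 − 17 = 0, so Alex's payoff is 0 + 11.84 = 11.84.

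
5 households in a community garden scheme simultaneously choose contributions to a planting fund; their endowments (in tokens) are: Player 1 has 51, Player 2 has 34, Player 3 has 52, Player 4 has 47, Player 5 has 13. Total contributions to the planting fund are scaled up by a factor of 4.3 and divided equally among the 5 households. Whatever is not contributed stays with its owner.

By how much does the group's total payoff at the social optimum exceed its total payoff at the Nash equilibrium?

The private return per contributed unit is 4.3/5 = 0.8600 < 1 for every player regardless of endowment, so the Nash equilibrium is zero contribution and the group total is Σ E_j = 51 + 34 + 52 + 47 + 13 = 197.
Each contributed unit returns 4.300 to the group, so the social optimum is full contribution by everyone: group total = 4.300 × 197 = 847.10.
Efficiency loss = (4.300 − 1) × 197 = 650.10.

650.10 tokens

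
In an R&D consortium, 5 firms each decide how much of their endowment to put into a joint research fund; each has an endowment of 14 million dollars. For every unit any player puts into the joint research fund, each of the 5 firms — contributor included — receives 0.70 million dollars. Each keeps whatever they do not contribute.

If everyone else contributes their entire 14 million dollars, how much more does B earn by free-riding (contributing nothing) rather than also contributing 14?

Switching from a contribution of 14 to 0 lets B keep an extra 14 million dollars, but lowers the joint research fund by 14, which costs B their own share of that drop: 0.70 × 14 = 9.80.
Net gain = 14 − 9.80 = 4.20. The private return per contributed unit (0.70) is below 1, so free-riding is indeed the best response regardless of what the others do.

4.20 million dollars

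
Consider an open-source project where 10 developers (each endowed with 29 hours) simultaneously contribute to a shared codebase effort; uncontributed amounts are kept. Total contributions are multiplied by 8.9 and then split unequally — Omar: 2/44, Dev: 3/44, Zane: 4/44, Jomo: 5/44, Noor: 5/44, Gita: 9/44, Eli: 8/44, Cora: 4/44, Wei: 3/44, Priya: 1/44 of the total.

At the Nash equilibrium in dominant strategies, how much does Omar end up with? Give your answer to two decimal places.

75.93 hours

Player j's private return per contributed unit is 8.9 × (j's share). Contributing is weakly dominant for j when that share is at least 1/8.9 = 0.1124, and contributing 0 is dominant otherwise.
The shares above 0.1124 belong to Jomo, Noor, Gita and Eli, contributing 29 each; the remaining 6 contribute 0. Total contributed: 116.
Omar keeps 29 and receives 8.9 × 116 × 2/44 = 46.93 from the shared codebase effort, for a payoff of 75.93.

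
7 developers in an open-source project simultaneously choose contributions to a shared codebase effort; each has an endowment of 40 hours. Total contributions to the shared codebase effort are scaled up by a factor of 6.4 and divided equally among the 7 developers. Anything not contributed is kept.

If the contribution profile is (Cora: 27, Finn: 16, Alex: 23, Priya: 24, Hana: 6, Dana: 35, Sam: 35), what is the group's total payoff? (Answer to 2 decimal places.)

1176.40 hours

Total contributed: 27 + 16 + 23 + 24 + 6 + 35 + 35 = 166; total kept: 7 × 40 − 166 = 114.
The shared codebase effort pays out 6.4 × 166 = 1062.40 in aggregate.
Group total = 114 + 1062.40 = 1176.40.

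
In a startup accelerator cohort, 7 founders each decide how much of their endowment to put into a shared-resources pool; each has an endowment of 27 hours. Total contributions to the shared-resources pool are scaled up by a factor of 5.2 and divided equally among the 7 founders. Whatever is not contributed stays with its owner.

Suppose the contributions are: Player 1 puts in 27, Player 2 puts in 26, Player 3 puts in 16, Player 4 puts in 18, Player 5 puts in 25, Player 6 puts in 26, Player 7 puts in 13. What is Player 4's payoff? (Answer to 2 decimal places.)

Total contributed: 27 + 26 + 16 + 18 + 25 + 26 + 13 = 151.
Each receives 5.2 × 151 / 7 = 112.17 from the shared-resources pool.
Player 4 keeps 27 − 18 = 9, so Player 4's payoff is 9 + 112.17 = 121.17.

121.17 hours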